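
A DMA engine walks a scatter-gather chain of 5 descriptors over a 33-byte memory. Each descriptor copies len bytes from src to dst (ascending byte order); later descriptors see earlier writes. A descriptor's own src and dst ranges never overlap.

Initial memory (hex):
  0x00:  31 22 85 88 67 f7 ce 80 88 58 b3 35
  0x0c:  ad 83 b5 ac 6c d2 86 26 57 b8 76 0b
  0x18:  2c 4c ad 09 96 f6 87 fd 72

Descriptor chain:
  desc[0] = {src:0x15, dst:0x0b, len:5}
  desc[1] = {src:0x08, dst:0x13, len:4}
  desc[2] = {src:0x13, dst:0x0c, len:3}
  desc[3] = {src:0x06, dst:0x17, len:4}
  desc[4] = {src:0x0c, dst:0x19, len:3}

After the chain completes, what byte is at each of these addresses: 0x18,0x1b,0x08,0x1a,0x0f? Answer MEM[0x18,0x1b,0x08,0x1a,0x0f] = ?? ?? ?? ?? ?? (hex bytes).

MEM[0x18,0x1b,0x08,0x1a,0x0f] = 80 b3 88 58 4c

[0] 0x15->0x0b len=5 : b8 76 0b 2c 4c
[1] 0x08->0x13 len=4 : 88 58 b3 b8
[2] 0x13->0x0c len=3 : 88 58 b3
[3] 0x06->0x17 len=4 : ce 80 88 58
[4] 0x0c->0x19 len=3 : 88 58 b3
query mem[0x18]=0x80, mem[0x1b]=0xb3, mem[0x08]=0x88, mem[0x1a]=0x58, mem[0x0f]=0x4c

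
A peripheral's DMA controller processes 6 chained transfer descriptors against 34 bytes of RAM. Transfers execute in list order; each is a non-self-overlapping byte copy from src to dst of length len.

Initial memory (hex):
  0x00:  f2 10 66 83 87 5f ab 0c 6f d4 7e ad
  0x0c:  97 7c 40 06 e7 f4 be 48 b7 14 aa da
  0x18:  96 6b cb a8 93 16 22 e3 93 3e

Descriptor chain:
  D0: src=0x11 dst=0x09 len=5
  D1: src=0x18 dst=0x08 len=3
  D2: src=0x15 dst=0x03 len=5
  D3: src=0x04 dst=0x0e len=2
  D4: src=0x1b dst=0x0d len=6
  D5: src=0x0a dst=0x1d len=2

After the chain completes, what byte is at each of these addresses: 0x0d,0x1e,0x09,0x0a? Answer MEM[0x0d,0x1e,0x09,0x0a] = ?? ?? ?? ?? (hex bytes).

D0: mem[0x09..0x0d] <- [f4 be 48 b7 14]
D1: mem[0x08..0x0a] <- [96 6b cb]
D2: mem[0x03..0x07] <- [14 aa da 96 6b]
D3: mem[0x0e..0x0f] <- [aa da]
D4: mem[0x0d..0x12] <- [a8 93 16 22 e3 93]
D5: mem[0x1d..0x1e] <- [cb 48]
query mem[0x0d]=0xa8, mem[0x1e]=0x48, mem[0x09]=0x6b, mem[0x0a]=0xcb

MEM[0x0d,0x1e,0x09,0x0a] = a8 48 6b cb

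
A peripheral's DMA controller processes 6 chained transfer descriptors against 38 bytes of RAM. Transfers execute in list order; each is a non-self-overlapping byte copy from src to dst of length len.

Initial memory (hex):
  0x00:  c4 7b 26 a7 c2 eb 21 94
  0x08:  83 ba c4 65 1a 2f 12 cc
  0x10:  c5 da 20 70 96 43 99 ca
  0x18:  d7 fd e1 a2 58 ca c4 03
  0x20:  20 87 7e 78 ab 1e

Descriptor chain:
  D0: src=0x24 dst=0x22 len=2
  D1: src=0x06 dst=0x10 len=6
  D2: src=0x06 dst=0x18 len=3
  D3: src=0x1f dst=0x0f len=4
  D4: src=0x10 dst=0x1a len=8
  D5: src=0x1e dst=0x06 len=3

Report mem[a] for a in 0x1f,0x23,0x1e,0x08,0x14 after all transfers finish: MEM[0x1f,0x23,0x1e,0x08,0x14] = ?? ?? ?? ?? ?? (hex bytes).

[0] 0x24->0x22 len=2 : ab 1e
[1] 0x06->0x10 len=6 : 21 94 83 ba c4 65
[2] 0x06->0x18 len=3 : 21 94 83
[3] 0x1f->0x0f len=4 : 03 20 87 ab
[4] 0x10->0x1a len=8 : 20 87 ab ba c4 65 99 ca
[5] 0x1e->0x06 len=3 : c4 65 99
query mem[0x1f]=0x65, mem[0x23]=0x1e, mem[0x1e]=0xc4, mem[0x08]=0x99, mem[0x14]=0xc4

MEM[0x1f,0x23,0x1e,0x08,0x14] = 65 1e c4 99 c4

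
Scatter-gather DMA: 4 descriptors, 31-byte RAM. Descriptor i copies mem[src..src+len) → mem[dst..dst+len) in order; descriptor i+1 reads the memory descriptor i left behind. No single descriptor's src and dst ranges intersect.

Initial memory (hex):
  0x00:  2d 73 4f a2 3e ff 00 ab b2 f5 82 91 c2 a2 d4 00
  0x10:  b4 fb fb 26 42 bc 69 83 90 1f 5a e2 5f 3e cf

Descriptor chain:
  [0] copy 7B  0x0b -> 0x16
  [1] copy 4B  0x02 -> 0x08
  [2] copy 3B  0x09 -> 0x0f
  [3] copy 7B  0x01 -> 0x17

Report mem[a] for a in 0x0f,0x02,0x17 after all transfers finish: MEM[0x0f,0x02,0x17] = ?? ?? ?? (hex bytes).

D0: mem[0x16..0x1c] <- [91 c2 a2 d4 00 b4 fb]
D1: mem[0x08..0x0b] <- [4f a2 3e ff]
D2: mem[0x0f..0x11] <- [a2 3e ff]
D3: mem[0x17..0x1d] <- [73 4f a2 3e ff 00 ab]
query mem[0x0f]=0xa2, mem[0x02]=0x4f, mem[0x17]=0x73

MEM[0x0f,0x02,0x17] = a2 4f 73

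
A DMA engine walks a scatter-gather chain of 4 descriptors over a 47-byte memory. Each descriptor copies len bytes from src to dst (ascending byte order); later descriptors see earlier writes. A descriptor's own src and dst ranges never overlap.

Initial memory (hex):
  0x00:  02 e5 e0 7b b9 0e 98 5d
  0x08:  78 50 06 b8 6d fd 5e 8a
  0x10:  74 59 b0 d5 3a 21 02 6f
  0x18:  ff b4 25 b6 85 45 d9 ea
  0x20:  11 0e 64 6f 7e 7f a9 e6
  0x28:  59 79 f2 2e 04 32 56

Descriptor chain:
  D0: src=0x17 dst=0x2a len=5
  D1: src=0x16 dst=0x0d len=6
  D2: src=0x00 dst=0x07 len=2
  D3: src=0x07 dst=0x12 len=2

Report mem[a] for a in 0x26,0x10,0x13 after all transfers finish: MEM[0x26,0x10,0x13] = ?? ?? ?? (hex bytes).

#0 dst[0x2a+5] := {0x6f,0xff,0xb4,0x25,0xb6}
#1 dst[0x0d+6] := {0x02,0x6f,0xff,0xb4,0x25,0xb6}
#2 dst[0x07+2] := {0x02,0xe5}
#3 dst[0x12+2] := {0x02,0xe5}
query mem[0x26]=0xa9, mem[0x10]=0xb4, mem[0x13]=0xe5

MEM[0x26,0x10,0x13] = a9 b4 e5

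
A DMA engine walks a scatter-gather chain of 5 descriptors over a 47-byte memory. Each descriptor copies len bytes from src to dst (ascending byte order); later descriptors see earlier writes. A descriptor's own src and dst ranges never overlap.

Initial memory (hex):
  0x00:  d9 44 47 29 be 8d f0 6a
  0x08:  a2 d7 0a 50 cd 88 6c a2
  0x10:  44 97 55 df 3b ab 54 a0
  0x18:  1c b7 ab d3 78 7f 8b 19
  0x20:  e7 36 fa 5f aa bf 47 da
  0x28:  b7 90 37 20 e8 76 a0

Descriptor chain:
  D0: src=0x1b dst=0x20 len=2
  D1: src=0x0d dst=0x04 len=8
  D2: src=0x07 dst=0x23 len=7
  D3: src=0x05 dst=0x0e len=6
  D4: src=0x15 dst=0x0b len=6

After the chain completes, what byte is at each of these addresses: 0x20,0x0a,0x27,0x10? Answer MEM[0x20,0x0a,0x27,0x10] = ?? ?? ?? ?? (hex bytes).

MEM[0x20,0x0a,0x27,0x10] = d3 df 3b ab

  after D0: wrote 2B at 0x20 = d378
  after D1: wrote 8B at 0x04 = 886ca2449755df3b
  after D2: wrote 7B at 0x23 = 449755df3bcd88
  after D3: wrote 6B at 0x0e = 6ca2449755df
  after D4: wrote 6B at 0x0b = ab54a01cb7ab
query mem[0x20]=0xd3, mem[0x0a]=0xdf, mem[0x27]=0x3b, mem[0x10]=0xab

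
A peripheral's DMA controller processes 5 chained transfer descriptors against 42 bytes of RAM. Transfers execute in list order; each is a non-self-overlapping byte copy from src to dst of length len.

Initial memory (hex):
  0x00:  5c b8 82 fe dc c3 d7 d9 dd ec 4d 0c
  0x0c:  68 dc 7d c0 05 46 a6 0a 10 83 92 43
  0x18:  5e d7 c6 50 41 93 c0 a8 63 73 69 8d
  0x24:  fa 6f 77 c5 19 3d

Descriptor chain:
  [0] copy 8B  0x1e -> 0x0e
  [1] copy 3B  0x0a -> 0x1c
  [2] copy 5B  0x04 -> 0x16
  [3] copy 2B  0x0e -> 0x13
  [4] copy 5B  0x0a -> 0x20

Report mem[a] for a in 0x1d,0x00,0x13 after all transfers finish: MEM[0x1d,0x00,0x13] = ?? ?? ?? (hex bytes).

MEM[0x1d,0x00,0x13] = 0c 5c c0

D0: mem[0x0e..0x15] <- [c0 a8 63 73 69 8d fa 6f]
D1: mem[0x1c..0x1e] <- [4d 0c 68]
D2: mem[0x16..0x1a] <- [dc c3 d7 d9 dd]
D3: mem[0x13..0x14] <- [c0 a8]
D4: mem[0x20..0x24] <- [4d 0c 68 dc c0]
query mem[0x1d]=0x0c, mem[0x00]=0x5c, mem[0x13]=0xc0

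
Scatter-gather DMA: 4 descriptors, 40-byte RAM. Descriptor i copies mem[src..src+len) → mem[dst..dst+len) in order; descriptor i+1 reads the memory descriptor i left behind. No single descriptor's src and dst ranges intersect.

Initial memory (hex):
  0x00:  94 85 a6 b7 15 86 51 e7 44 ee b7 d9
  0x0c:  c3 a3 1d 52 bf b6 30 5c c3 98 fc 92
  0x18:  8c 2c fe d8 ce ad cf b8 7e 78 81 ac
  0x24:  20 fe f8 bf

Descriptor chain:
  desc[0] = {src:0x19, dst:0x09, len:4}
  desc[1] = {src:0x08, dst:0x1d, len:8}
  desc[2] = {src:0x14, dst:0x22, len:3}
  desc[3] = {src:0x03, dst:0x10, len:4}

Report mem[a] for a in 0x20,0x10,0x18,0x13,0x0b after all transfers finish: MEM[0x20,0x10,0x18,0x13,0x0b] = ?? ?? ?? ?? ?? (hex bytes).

MEM[0x20,0x10,0x18,0x13,0x0b] = d8 b7 8c 51 d8

#0 dst[0x09+4] := {0x2c,0xfe,0xd8,0xce}
#1 dst[0x1d+8] := {0x44,0x2c,0xfe,0xd8,0xce,0xa3,0x1d,0x52}
#2 dst[0x22+3] := {0xc3,0x98,0xfc}
#3 dst[0x10+4] := {0xb7,0x15,0x86,0x51}
query mem[0x20]=0xd8, mem[0x10]=0xb7, mem[0x18]=0x8c, mem[0x13]=0x51, mem[0x0b]=0xd8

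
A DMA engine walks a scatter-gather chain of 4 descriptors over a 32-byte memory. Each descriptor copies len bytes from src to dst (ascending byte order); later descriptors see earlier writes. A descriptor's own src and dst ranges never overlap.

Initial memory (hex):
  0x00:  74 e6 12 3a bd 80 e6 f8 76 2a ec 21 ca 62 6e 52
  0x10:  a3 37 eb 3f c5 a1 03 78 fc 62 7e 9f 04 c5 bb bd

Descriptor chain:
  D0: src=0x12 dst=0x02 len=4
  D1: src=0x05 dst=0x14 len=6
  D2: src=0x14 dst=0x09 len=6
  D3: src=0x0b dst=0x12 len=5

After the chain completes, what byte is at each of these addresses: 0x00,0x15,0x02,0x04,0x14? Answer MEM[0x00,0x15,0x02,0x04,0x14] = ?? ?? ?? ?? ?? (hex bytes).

#0 dst[0x02+4] := {0xeb,0x3f,0xc5,0xa1}
#1 dst[0x14+6] := {0xa1,0xe6,0xf8,0x76,0x2a,0xec}
#2 dst[0x09+6] := {0xa1,0xe6,0xf8,0x76,0x2a,0xec}
#3 dst[0x12+5] := {0xf8,0x76,0x2a,0xec,0x52}
query mem[0x00]=0x74, mem[0x15]=0xec, mem[0x02]=0xeb, mem[0x04]=0xc5, mem[0x14]=0x2a

MEM[0x00,0x15,0x02,0x04,0x14] = 74 ec eb c5 2a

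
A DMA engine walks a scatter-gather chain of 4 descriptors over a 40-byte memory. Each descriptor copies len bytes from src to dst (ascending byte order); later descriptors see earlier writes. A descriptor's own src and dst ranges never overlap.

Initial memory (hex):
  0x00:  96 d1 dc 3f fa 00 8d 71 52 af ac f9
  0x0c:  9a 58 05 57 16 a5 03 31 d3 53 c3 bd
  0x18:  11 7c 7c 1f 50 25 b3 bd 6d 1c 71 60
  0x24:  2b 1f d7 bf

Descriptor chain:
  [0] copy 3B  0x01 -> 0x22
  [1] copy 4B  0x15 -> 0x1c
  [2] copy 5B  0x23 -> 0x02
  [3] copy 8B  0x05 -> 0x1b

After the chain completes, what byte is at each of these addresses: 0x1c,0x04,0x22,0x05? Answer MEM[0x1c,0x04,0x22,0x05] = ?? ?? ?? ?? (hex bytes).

[0] 0x01->0x22 len=3 : d1 dc 3f
[1] 0x15->0x1c len=4 : 53 c3 bd 11
[2] 0x23->0x02 len=5 : dc 3f 1f d7 bf
[3] 0x05->0x1b len=8 : d7 bf 71 52 af ac f9 9a
query mem[0x1c]=0xbf, mem[0x04]=0x1f, mem[0x22]=0x9a, mem[0x05]=0xd7

MEM[0x1c,0x04,0x22,0x05] = bf 1f 9a d7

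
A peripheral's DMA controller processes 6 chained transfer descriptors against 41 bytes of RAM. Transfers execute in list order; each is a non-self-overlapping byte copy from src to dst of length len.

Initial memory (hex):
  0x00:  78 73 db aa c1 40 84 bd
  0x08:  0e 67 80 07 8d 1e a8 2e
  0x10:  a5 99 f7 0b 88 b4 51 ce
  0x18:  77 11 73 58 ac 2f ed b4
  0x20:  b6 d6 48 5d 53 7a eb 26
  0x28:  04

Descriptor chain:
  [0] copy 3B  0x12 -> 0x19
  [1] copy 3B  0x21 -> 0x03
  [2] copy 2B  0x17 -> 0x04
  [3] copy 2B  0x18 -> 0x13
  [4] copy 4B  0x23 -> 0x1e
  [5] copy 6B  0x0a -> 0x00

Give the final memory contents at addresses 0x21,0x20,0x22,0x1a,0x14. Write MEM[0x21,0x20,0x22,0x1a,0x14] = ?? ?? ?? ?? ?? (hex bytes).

[0] 0x12->0x19 len=3 : f7 0b 88
[1] 0x21->0x03 len=3 : d6 48 5d
[2] 0x17->0x04 len=2 : ce 77
[3] 0x18->0x13 len=2 : 77 f7
[4] 0x23->0x1e len=4 : 5d 53 7a eb
[5] 0x0a->0x00 len=6 : 80 07 8d 1e a8 2e
query mem[0x21]=0xeb, mem[0x20]=0x7a, mem[0x22]=0x48, mem[0x1a]=0x0b, mem[0x14]=0xf7

MEM[0x21,0x20,0x22,0x1a,0x14] = eb 7a 48 0b f7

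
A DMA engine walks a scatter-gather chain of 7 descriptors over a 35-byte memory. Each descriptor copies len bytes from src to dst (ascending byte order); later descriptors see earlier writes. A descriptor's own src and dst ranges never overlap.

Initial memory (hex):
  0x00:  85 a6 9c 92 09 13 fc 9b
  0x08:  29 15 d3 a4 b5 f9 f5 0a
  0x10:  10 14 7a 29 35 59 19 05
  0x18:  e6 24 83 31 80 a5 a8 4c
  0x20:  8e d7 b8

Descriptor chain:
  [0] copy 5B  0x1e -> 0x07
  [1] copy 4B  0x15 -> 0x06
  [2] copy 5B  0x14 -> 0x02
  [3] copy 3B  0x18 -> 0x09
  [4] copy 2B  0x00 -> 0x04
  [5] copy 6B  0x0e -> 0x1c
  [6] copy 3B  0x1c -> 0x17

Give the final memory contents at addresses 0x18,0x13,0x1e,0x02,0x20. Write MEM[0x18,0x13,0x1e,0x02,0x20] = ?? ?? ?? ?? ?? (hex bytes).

  after D0: wrote 5B at 0x07 = a84c8ed7b8
  after D1: wrote 4B at 0x06 = 591905e6
  after D2: wrote 5B at 0x02 = 35591905e6
  after D3: wrote 3B at 0x09 = e62483
  after D4: wrote 2B at 0x04 = 85a6
  after D5: wrote 6B at 0x1c = f50a10147a29
  after D6: wrote 3B at 0x17 = f50a10
query mem[0x18]=0x0a, mem[0x13]=0x29, mem[0x1e]=0x10, mem[0x02]=0x35, mem[0x20]=0x7a

MEM[0x18,0x13,0x1e,0x02,0x20] = 0a 29 10 35 7a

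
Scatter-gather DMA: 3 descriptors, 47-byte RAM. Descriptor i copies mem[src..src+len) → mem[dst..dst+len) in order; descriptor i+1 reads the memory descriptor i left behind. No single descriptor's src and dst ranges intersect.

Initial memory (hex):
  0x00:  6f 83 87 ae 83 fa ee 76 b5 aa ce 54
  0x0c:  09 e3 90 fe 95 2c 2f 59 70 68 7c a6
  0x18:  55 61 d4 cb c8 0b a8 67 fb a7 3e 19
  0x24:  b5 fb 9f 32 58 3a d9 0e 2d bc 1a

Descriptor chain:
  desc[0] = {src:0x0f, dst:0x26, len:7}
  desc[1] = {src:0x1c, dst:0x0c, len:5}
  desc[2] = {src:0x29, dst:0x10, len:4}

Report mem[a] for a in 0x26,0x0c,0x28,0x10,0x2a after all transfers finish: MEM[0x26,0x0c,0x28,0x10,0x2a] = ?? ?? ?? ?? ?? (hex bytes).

  after D0: wrote 7B at 0x26 = fe952c2f597068
  after D1: wrote 5B at 0x0c = c80ba867fb
  after D2: wrote 4B at 0x10 = 2f597068
query mem[0x26]=0xfe, mem[0x0c]=0xc8, mem[0x28]=0x2c, mem[0x10]=0x2f, mem[0x2a]=0x59

MEM[0x26,0x0c,0x28,0x10,0x2a] = fe c8 2c 2f 59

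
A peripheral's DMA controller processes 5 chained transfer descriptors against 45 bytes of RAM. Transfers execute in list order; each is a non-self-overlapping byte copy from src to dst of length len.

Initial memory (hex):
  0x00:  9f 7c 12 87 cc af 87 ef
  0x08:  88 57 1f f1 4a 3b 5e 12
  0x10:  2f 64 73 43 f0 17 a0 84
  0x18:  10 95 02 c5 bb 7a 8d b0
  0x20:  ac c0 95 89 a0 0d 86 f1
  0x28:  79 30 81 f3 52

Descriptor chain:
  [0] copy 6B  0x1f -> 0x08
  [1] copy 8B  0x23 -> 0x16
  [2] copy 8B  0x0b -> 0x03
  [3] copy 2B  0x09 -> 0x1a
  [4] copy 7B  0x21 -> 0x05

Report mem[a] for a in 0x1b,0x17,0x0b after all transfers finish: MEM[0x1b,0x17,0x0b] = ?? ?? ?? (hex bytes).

#0 dst[0x08+6] := {0xb0,0xac,0xc0,0x95,0x89,0xa0}
#1 dst[0x16+8] := {0x89,0xa0,0x0d,0x86,0xf1,0x79,0x30,0x81}
#2 dst[0x03+8] := {0x95,0x89,0xa0,0x5e,0x12,0x2f,0x64,0x73}
#3 dst[0x1a+2] := {0x64,0x73}
#4 dst[0x05+7] := {0xc0,0x95,0x89,0xa0,0x0d,0x86,0xf1}
query mem[0x1b]=0x73, mem[0x17]=0xa0, mem[0x0b]=0xf1

MEM[0x1b,0x17,0x0b] = 73 a0 f1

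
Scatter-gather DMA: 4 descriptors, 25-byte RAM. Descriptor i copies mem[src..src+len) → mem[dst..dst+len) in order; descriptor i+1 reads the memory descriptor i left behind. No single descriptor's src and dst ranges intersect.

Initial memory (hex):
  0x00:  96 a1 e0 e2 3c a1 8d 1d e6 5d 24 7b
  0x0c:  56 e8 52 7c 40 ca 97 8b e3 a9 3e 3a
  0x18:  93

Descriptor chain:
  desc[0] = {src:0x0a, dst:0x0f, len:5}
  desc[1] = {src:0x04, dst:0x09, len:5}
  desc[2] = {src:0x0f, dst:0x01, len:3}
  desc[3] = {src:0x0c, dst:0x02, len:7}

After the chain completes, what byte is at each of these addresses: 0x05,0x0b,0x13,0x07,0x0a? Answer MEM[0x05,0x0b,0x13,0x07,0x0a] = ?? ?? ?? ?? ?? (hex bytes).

MEM[0x05,0x0b,0x13,0x07,0x0a] = 24 8d 52 56 a1

[0] 0x0a->0x0f len=5 : 24 7b 56 e8 52
[1] 0x04->0x09 len=5 : 3c a1 8d 1d e6
[2] 0x0f->0x01 len=3 : 24 7b 56
[3] 0x0c->0x02 len=7 : 1d e6 52 24 7b 56 e8
query mem[0x05]=0x24, mem[0x0b]=0x8d, mem[0x13]=0x52, mem[0x07]=0x56, mem[0x0a]=0xa1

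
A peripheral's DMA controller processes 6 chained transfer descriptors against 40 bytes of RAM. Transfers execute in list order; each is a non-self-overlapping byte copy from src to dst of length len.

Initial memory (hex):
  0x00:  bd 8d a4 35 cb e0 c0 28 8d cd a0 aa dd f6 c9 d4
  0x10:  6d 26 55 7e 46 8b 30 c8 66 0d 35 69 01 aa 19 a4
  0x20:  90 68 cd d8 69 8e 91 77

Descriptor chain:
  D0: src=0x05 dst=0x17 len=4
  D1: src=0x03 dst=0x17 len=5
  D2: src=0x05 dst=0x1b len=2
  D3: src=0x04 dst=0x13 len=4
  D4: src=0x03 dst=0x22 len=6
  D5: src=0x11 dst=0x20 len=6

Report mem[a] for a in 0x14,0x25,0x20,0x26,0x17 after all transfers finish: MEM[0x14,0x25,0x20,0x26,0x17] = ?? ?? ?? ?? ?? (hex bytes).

MEM[0x14,0x25,0x20,0x26,0x17] = e0 28 26 28 35

  after D0: wrote 4B at 0x17 = e0c0288d
  after D1: wrote 5B at 0x17 = 35cbe0c028
  after D2: wrote 2B at 0x1b = e0c0
  after D3: wrote 4B at 0x13 = cbe0c028
  after D4: wrote 6B at 0x22 = 35cbe0c0288d
  after D5: wrote 6B at 0x20 = 2655cbe0c028
query mem[0x14]=0xe0, mem[0x25]=0x28, mem[0x20]=0x26, mem[0x26]=0x28, mem[0x17]=0x35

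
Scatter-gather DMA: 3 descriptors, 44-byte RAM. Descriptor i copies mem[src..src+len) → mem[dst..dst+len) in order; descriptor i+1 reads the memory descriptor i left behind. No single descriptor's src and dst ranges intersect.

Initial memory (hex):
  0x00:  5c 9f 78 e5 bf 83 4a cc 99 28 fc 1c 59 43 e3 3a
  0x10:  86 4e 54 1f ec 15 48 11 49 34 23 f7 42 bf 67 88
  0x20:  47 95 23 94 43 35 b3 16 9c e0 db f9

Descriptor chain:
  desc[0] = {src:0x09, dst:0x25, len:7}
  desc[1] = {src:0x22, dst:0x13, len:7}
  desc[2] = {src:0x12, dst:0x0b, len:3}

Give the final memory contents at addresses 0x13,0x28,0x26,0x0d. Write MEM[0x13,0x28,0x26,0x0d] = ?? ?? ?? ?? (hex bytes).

D0: mem[0x25..0x2b] <- [28 fc 1c 59 43 e3 3a]
D1: mem[0x13..0x19] <- [23 94 43 28 fc 1c 59]
D2: mem[0x0b..0x0d] <- [54 23 94]
query mem[0x13]=0x23, mem[0x28]=0x59, mem[0x26]=0xfc, mem[0x0d]=0x94

MEM[0x13,0x28,0x26,0x0d] = 23 59 fc 94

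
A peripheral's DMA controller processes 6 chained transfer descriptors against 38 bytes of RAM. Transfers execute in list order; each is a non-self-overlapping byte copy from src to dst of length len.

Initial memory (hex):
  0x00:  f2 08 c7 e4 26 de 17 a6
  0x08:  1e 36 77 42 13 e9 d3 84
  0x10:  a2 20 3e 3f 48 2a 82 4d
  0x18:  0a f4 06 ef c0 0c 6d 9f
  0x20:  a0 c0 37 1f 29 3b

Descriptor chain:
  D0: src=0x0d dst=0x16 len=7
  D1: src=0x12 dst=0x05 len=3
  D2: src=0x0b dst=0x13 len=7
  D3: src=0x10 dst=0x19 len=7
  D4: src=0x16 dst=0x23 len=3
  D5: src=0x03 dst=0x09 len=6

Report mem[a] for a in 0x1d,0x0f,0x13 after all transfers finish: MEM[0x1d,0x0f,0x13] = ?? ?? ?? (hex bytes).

D0: mem[0x16..0x1c] <- [e9 d3 84 a2 20 3e 3f]
D1: mem[0x05..0x07] <- [3e 3f 48]
D2: mem[0x13..0x19] <- [42 13 e9 d3 84 a2 20]
D3: mem[0x19..0x1f] <- [a2 20 3e 42 13 e9 d3]
D4: mem[0x23..0x25] <- [d3 84 a2]
D5: mem[0x09..0x0e] <- [e4 26 3e 3f 48 1e]
query mem[0x1d]=0x13, mem[0x0f]=0x84, mem[0x13]=0x42

MEM[0x1d,0x0f,0x13] = 13 84 42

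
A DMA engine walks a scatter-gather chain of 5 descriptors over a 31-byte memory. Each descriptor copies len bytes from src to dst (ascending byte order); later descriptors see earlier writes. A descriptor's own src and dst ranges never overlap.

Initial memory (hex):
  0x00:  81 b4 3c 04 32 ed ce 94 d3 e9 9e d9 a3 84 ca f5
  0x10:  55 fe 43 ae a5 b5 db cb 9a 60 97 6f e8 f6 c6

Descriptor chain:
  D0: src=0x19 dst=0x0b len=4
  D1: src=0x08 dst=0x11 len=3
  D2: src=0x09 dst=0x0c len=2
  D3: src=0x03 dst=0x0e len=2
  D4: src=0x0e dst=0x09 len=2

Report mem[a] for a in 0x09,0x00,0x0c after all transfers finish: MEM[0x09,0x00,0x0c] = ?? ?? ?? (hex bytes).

MEM[0x09,0x00,0x0c] = 04 81 e9

  after D0: wrote 4B at 0x0b = 60976fe8
  after D1: wrote 3B at 0x11 = d3e99e
  after D2: wrote 2B at 0x0c = e99e
  after D3: wrote 2B at 0x0e = 0432
  after D4: wrote 2B at 0x09 = 0432
query mem[0x09]=0x04, mem[0x00]=0x81, mem[0x0c]=0xe9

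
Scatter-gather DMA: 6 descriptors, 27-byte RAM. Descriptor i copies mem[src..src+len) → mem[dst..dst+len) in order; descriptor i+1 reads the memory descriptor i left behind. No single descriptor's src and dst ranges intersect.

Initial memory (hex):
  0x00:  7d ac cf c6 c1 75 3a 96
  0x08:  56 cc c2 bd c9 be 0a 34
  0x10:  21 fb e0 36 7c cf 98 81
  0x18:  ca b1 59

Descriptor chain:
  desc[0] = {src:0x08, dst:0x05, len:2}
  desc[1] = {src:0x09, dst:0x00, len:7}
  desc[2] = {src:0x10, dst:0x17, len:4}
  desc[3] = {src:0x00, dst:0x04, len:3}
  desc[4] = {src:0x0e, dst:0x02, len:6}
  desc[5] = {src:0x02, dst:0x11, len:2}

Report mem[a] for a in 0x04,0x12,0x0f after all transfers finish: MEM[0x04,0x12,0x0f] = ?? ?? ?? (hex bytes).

MEM[0x04,0x12,0x0f] = 21 34 34

[0] 0x08->0x05 len=2 : 56 cc
[1] 0x09->0x00 len=7 : cc c2 bd c9 be 0a 34
[2] 0x10->0x17 len=4 : 21 fb e0 36
[3] 0x00->0x04 len=3 : cc c2 bd
[4] 0x0e->0x02 len=6 : 0a 34 21 fb e0 36
[5] 0x02->0x11 len=2 : 0a 34
query mem[0x04]=0x21, mem[0x12]=0x34, mem[0x0f]=0x34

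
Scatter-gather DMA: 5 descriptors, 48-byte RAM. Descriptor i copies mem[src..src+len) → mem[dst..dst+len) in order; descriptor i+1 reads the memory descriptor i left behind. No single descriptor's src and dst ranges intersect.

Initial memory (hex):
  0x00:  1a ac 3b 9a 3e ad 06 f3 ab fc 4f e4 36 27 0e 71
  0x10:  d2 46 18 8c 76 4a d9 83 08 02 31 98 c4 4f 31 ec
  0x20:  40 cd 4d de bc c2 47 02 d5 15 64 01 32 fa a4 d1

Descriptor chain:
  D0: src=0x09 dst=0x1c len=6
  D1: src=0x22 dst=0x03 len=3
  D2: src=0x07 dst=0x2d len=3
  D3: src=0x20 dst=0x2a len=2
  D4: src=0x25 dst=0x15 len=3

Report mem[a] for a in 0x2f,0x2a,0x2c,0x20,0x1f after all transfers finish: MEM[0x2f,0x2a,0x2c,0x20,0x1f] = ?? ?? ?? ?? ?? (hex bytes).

MEM[0x2f,0x2a,0x2c,0x20,0x1f] = fc 27 32 27 36

  after D0: wrote 6B at 0x1c = fc4fe436270e
  after D1: wrote 3B at 0x03 = 4ddebc
  after D2: wrote 3B at 0x2d = f3abfc
  after D3: wrote 2B at 0x2a = 270e
  after D4: wrote 3B at 0x15 = c24702
query mem[0x2f]=0xfc, mem[0x2a]=0x27, mem[0x2c]=0x32, mem[0x20]=0x27, mem[0x1f]=0x36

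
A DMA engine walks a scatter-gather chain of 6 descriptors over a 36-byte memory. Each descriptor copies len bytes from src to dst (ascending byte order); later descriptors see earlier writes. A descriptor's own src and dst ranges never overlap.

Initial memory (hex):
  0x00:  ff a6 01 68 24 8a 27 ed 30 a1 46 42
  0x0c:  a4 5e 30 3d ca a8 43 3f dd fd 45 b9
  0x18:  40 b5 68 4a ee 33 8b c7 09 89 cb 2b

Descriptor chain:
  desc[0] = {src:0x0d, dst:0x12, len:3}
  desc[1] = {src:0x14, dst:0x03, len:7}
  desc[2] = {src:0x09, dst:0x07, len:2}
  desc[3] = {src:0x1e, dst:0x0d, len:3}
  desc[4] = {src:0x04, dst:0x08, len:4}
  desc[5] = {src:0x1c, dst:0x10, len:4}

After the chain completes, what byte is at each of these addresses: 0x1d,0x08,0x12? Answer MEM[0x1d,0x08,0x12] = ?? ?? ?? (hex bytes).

MEM[0x1d,0x08,0x12] = 33 fd 8b

#0 dst[0x12+3] := {0x5e,0x30,0x3d}
#1 dst[0x03+7] := {0x3d,0xfd,0x45,0xb9,0x40,0xb5,0x68}
#2 dst[0x07+2] := {0x68,0x46}
#3 dst[0x0d+3] := {0x8b,0xc7,0x09}
#4 dst[0x08+4] := {0xfd,0x45,0xb9,0x68}
#5 dst[0x10+4] := {0xee,0x33,0x8b,0xc7}
query mem[0x1d]=0x33, mem[0x08]=0xfd, mem[0x12]=0x8b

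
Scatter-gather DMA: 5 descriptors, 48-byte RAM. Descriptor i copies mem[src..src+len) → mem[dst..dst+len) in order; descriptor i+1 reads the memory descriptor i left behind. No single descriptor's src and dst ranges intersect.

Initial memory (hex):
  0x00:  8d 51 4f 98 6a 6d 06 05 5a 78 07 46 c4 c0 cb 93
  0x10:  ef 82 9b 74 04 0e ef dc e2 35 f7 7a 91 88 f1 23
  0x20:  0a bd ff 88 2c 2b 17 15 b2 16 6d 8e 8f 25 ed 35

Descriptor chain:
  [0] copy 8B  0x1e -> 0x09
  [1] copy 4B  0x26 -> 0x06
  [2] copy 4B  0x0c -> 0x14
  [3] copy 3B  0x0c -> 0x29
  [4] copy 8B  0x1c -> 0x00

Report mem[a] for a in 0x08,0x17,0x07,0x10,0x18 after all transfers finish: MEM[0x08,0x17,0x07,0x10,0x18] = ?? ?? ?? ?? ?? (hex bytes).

MEM[0x08,0x17,0x07,0x10,0x18] = b2 2c 88 2b e2

#0 dst[0x09+8] := {0xf1,0x23,0x0a,0xbd,0xff,0x88,0x2c,0x2b}
#1 dst[0x06+4] := {0x17,0x15,0xb2,0x16}
#2 dst[0x14+4] := {0xbd,0xff,0x88,0x2c}
#3 dst[0x29+3] := {0xbd,0xff,0x88}
#4 dst[0x00+8] := {0x91,0x88,0xf1,0x23,0x0a,0xbd,0xff,0x88}
query mem[0x08]=0xb2, mem[0x17]=0x2c, mem[0x07]=0x88, mem[0x10]=0x2b, mem[0x18]=0xe2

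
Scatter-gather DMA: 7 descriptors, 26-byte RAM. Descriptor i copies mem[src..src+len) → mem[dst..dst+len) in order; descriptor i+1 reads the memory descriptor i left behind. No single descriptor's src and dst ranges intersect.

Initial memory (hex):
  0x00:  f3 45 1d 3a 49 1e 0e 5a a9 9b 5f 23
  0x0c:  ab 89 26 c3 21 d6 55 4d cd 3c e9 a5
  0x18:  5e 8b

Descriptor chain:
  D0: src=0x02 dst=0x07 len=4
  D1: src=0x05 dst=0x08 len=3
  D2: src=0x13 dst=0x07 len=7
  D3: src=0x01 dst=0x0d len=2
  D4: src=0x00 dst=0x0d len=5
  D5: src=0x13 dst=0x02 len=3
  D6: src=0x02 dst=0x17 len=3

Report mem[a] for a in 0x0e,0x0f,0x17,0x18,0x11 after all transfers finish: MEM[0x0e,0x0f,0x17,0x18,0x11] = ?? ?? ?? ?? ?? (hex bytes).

[0] 0x02->0x07 len=4 : 1d 3a 49 1e
[1] 0x05->0x08 len=3 : 1e 0e 1d
[2] 0x13->0x07 len=7 : 4d cd 3c e9 a5 5e 8b
[3] 0x01->0x0d len=2 : 45 1d
[4] 0x00->0x0d len=5 : f3 45 1d 3a 49
[5] 0x13->0x02 len=3 : 4d cd 3c
[6] 0x02->0x17 len=3 : 4d cd 3c
query mem[0x0e]=0x45, mem[0x0f]=0x1d, mem[0x17]=0x4d, mem[0x18]=0xcd, mem[0x11]=0x49

MEM[0x0e,0x0f,0x17,0x18,0x11] = 45 1d 4d cd 49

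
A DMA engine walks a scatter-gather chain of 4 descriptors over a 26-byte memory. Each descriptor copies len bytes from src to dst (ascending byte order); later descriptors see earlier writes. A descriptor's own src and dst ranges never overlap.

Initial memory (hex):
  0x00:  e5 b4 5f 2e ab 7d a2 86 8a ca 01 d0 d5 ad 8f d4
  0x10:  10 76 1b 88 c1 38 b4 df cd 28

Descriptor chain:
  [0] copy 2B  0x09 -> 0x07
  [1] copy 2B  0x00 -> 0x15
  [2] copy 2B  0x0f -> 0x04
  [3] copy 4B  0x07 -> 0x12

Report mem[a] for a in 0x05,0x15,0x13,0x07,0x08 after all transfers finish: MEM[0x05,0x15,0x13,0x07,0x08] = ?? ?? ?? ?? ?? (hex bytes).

MEM[0x05,0x15,0x13,0x07,0x08] = 10 01 01 ca 01

[0] 0x09->0x07 len=2 : ca 01
[1] 0x00->0x15 len=2 : e5 b4
[2] 0x0f->0x04 len=2 : d4 10
[3] 0x07->0x12 len=4 : ca 01 ca 01
query mem[0x05]=0x10, mem[0x15]=0x01, mem[0x13]=0x01, mem[0x07]=0xca, mem[0x08]=0x01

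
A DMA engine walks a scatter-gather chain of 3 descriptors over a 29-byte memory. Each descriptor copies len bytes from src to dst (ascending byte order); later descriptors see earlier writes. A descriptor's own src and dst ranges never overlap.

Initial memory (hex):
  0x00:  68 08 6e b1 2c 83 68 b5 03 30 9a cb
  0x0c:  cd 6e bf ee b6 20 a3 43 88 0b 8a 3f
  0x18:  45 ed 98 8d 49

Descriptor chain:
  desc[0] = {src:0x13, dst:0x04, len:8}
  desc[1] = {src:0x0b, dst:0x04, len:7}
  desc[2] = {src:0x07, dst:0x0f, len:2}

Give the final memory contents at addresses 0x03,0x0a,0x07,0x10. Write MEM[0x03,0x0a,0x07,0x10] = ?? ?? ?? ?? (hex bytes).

  after D0: wrote 8B at 0x04 = 43880b8a3f45ed98
  after D1: wrote 7B at 0x04 = 98cd6ebfeeb620
  after D2: wrote 2B at 0x0f = bfee
query mem[0x03]=0xb1, mem[0x0a]=0x20, mem[0x07]=0xbf, mem[0x10]=0xee

MEM[0x03,0x0a,0x07,0x10] = b1 20 bf ee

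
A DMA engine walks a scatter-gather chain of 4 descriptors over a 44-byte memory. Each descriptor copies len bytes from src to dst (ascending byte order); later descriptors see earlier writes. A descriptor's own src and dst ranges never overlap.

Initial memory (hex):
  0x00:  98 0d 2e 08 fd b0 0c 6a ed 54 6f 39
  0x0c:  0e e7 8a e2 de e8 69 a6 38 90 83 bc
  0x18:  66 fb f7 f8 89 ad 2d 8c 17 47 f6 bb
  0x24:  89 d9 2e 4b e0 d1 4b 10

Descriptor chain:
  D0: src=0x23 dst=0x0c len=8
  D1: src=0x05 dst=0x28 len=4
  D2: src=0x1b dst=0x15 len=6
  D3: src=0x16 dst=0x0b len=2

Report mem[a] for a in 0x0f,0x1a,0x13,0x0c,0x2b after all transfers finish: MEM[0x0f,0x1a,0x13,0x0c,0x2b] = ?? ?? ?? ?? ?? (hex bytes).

MEM[0x0f,0x1a,0x13,0x0c,0x2b] = 2e 17 4b ad ed

#0 dst[0x0c+8] := {0xbb,0x89,0xd9,0x2e,0x4b,0xe0,0xd1,0x4b}
#1 dst[0x28+4] := {0xb0,0x0c,0x6a,0xed}
#2 dst[0x15+6] := {0xf8,0x89,0xad,0x2d,0x8c,0x17}
#3 dst[0x0b+2] := {0x89,0xad}
query mem[0x0f]=0x2e, mem[0x1a]=0x17, mem[0x13]=0x4b, mem[0x0c]=0xad, mem[0x2b]=0xed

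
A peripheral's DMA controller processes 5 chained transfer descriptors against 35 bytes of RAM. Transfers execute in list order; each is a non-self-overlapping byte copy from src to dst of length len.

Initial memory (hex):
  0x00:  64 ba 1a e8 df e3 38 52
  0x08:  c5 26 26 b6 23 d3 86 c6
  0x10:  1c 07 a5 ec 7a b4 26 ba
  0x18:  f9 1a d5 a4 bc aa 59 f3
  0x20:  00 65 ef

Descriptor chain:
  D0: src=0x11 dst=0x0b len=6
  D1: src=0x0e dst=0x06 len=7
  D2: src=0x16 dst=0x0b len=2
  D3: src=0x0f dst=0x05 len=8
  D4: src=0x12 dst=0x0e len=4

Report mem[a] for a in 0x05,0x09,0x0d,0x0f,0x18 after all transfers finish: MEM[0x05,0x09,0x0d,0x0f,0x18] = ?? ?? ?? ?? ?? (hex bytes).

MEM[0x05,0x09,0x0d,0x0f,0x18] = b4 ec ec ec f9

  after D0: wrote 6B at 0x0b = 07a5ec7ab426
  after D1: wrote 7B at 0x06 = 7ab42607a5ec7a
  after D2: wrote 2B at 0x0b = 26ba
  after D3: wrote 8B at 0x05 = b42607a5ec7ab426
  after D4: wrote 4B at 0x0e = a5ec7ab4
query mem[0x05]=0xb4, mem[0x09]=0xec, mem[0x0d]=0xec, mem[0x0f]=0xec, mem[0x18]=0xf9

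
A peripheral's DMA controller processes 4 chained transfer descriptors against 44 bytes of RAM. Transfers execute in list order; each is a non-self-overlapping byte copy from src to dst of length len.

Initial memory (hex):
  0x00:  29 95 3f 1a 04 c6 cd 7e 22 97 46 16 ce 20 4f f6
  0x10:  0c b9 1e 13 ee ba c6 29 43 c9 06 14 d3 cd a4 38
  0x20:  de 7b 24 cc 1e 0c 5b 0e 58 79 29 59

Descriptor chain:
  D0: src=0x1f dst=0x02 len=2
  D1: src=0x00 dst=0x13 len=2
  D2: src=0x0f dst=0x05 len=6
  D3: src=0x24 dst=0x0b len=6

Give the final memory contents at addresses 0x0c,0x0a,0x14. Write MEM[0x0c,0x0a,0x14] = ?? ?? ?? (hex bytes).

[0] 0x1f->0x02 len=2 : 38 de
[1] 0x00->0x13 len=2 : 29 95
[2] 0x0f->0x05 len=6 : f6 0c b9 1e 29 95
[3] 0x24->0x0b len=6 : 1e 0c 5b 0e 58 79
query mem[0x0c]=0x0c, mem[0x0a]=0x95, mem[0x14]=0x95

MEM[0x0c,0x0a,0x14] = 0c 95 95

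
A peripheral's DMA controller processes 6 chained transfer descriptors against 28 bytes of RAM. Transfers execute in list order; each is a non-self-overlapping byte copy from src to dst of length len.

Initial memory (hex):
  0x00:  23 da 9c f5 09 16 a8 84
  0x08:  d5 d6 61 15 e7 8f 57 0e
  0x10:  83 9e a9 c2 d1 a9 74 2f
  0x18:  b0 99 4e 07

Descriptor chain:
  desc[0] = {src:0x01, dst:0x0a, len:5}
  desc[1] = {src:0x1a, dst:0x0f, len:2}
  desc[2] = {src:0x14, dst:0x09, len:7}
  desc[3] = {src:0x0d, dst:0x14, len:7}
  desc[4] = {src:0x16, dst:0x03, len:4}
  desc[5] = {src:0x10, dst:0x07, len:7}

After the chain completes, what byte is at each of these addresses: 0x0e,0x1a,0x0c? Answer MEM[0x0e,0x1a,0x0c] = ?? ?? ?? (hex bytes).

MEM[0x0e,0x1a,0x0c] = 99 c2 99

  after D0: wrote 5B at 0x0a = da9cf50916
  after D1: wrote 2B at 0x0f = 4e07
  after D2: wrote 7B at 0x09 = d1a9742fb0994e
  after D3: wrote 7B at 0x14 = b0994e079ea9c2
  after D4: wrote 4B at 0x03 = 4e079ea9
  after D5: wrote 7B at 0x07 = 079ea9c2b0994e
query mem[0x0e]=0x99, mem[0x1a]=0xc2, mem[0x0c]=0x99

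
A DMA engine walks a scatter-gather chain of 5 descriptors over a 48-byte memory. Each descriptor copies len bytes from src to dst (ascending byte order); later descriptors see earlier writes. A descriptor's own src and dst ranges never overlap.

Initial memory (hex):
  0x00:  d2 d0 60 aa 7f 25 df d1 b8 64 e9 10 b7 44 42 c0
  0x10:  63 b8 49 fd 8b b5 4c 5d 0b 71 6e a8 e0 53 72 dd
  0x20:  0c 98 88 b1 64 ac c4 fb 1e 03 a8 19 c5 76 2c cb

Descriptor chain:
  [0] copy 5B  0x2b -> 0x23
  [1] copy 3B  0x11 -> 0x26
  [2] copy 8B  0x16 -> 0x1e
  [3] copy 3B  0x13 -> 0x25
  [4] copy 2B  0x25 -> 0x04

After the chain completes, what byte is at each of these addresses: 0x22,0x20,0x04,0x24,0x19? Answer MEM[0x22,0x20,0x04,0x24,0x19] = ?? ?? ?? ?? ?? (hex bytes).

#0 dst[0x23+5] := {0x19,0xc5,0x76,0x2c,0xcb}
#1 dst[0x26+3] := {0xb8,0x49,0xfd}
#2 dst[0x1e+8] := {0x4c,0x5d,0x0b,0x71,0x6e,0xa8,0xe0,0x53}
#3 dst[0x25+3] := {0xfd,0x8b,0xb5}
#4 dst[0x04+2] := {0xfd,0x8b}
query mem[0x22]=0x6e, mem[0x20]=0x0b, mem[0x04]=0xfd, mem[0x24]=0xe0, mem[0x19]=0x71

MEM[0x22,0x20,0x04,0x24,0x19] = 6e 0b fd e0 71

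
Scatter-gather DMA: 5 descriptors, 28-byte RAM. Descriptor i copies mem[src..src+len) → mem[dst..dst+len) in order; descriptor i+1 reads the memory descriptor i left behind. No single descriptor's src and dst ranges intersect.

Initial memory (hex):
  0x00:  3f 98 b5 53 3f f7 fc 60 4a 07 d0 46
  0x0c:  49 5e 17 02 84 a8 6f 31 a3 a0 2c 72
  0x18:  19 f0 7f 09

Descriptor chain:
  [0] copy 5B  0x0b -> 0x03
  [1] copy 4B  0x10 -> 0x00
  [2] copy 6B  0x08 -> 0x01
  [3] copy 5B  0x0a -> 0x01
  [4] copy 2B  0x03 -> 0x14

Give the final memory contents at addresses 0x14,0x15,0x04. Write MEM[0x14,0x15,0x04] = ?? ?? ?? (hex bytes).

  after D0: wrote 5B at 0x03 = 46495e1702
  after D1: wrote 4B at 0x00 = 84a86f31
  after D2: wrote 6B at 0x01 = 4a07d046495e
  after D3: wrote 5B at 0x01 = d046495e17
  after D4: wrote 2B at 0x14 = 495e
query mem[0x14]=0x49, mem[0x15]=0x5e, mem[0x04]=0x5e

MEM[0x14,0x15,0x04] = 49 5e 5e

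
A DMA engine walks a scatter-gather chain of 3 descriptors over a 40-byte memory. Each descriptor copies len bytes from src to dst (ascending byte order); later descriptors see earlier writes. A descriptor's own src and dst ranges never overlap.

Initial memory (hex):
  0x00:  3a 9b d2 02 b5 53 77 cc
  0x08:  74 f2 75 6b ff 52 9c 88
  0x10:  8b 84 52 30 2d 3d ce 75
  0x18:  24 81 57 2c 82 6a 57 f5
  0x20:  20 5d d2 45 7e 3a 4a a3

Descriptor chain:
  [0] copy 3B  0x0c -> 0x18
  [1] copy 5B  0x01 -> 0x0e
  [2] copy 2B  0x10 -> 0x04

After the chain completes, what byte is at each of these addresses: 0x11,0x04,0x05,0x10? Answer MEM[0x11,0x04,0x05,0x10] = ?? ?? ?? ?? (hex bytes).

  after D0: wrote 3B at 0x18 = ff529c
  after D1: wrote 5B at 0x0e = 9bd202b553
  after D2: wrote 2B at 0x04 = 02b5
query mem[0x11]=0xb5, mem[0x04]=0x02, mem[0x05]=0xb5, mem[0x10]=0x02

MEM[0x11,0x04,0x05,0x10] = b5 02 b5 02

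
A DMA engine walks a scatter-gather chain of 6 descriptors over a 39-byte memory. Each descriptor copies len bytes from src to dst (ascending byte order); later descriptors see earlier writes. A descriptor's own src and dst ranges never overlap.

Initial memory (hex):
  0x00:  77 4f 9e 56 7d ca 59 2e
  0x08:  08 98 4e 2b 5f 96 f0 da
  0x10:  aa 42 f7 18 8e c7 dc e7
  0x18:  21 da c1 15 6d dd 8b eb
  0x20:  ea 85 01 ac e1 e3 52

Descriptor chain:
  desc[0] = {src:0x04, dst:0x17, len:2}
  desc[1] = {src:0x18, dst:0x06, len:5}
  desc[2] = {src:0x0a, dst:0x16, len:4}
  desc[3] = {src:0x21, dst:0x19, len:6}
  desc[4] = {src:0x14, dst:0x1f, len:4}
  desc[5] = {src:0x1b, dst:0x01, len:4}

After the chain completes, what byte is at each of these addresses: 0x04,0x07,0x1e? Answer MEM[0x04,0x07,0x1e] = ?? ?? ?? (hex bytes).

MEM[0x04,0x07,0x1e] = 52 da 52

#0 dst[0x17+2] := {0x7d,0xca}
#1 dst[0x06+5] := {0xca,0xda,0xc1,0x15,0x6d}
#2 dst[0x16+4] := {0x6d,0x2b,0x5f,0x96}
#3 dst[0x19+6] := {0x85,0x01,0xac,0xe1,0xe3,0x52}
#4 dst[0x1f+4] := {0x8e,0xc7,0x6d,0x2b}
#5 dst[0x01+4] := {0xac,0xe1,0xe3,0x52}
query mem[0x04]=0x52, mem[0x07]=0xda, mem[0x1e]=0x52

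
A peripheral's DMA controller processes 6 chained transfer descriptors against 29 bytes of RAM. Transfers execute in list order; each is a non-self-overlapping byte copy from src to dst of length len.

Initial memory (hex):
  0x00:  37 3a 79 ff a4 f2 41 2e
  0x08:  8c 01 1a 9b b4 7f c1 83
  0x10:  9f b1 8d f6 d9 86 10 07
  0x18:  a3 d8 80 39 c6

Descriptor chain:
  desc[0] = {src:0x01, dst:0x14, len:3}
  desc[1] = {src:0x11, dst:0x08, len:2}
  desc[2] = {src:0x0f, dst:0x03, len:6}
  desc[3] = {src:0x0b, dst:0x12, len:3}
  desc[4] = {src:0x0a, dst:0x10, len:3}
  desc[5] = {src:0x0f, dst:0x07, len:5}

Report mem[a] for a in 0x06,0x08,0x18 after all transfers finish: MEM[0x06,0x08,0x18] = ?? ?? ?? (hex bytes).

MEM[0x06,0x08,0x18] = 8d 1a a3

#0 dst[0x14+3] := {0x3a,0x79,0xff}
#1 dst[0x08+2] := {0xb1,0x8d}
#2 dst[0x03+6] := {0x83,0x9f,0xb1,0x8d,0xf6,0x3a}
#3 dst[0x12+3] := {0x9b,0xb4,0x7f}
#4 dst[0x10+3] := {0x1a,0x9b,0xb4}
#5 dst[0x07+5] := {0x83,0x1a,0x9b,0xb4,0xb4}
query mem[0x06]=0x8d, mem[0x08]=0x1a, mem[0x18]=0xa3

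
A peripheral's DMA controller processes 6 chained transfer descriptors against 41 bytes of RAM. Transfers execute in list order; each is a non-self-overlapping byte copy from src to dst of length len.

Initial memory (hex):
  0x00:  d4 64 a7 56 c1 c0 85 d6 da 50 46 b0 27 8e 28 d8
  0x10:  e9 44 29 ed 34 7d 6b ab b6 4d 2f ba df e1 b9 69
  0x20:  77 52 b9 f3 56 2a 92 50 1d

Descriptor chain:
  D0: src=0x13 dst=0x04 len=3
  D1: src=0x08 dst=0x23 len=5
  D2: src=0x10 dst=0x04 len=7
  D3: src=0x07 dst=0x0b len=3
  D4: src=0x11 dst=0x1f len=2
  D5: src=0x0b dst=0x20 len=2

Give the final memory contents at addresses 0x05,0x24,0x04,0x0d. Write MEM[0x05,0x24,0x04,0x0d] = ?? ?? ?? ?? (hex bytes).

MEM[0x05,0x24,0x04,0x0d] = 44 50 e9 7d

[0] 0x13->0x04 len=3 : ed 34 7d
[1] 0x08->0x23 len=5 : da 50 46 b0 27
[2] 0x10->0x04 len=7 : e9 44 29 ed 34 7d 6b
[3] 0x07->0x0b len=3 : ed 34 7d
[4] 0x11->0x1f len=2 : 44 29
[5] 0x0b->0x20 len=2 : ed 34
query mem[0x05]=0x44, mem[0x24]=0x50, mem[0x04]=0xe9, mem[0x0d]=0x7d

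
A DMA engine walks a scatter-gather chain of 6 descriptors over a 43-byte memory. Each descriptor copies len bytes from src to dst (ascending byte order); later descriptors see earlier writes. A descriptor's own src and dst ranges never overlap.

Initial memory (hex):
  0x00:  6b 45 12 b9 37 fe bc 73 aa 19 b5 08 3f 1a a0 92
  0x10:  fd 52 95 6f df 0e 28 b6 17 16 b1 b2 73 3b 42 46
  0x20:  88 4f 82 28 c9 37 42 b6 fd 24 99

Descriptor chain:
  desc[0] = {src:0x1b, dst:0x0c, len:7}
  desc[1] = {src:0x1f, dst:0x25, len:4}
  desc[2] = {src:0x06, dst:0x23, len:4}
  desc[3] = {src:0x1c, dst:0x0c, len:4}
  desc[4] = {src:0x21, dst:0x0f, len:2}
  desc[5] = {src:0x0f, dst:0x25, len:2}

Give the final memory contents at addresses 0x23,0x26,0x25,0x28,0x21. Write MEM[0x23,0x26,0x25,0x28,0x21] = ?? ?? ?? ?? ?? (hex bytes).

MEM[0x23,0x26,0x25,0x28,0x21] = bc 82 4f 82 4f

  after D0: wrote 7B at 0x0c = b2733b4246884f
  after D1: wrote 4B at 0x25 = 46884f82
  after D2: wrote 4B at 0x23 = bc73aa19
  after D3: wrote 4B at 0x0c = 733b4246
  after D4: wrote 2B at 0x0f = 4f82
  after D5: wrote 2B at 0x25 = 4f82
query mem[0x23]=0xbc, mem[0x26]=0x82, mem[0x25]=0x4f, mem[0x28]=0x82, mem[0x21]=0x4f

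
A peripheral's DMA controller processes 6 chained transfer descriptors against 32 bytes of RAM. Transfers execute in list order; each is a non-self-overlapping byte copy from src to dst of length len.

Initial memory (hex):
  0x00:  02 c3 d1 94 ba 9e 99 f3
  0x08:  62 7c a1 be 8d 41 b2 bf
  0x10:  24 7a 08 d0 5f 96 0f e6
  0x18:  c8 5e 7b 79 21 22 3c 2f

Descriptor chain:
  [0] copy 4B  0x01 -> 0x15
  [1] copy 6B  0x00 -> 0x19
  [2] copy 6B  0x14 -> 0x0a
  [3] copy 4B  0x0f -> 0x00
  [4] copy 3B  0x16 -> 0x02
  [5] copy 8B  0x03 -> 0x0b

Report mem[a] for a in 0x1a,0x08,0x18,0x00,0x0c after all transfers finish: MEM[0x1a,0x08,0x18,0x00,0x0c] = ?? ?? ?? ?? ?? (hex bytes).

MEM[0x1a,0x08,0x18,0x00,0x0c] = c3 62 ba 02 ba

  after D0: wrote 4B at 0x15 = c3d194ba
  after D1: wrote 6B at 0x19 = 02c3d194ba9e
  after D2: wrote 6B at 0x0a = 5fc3d194ba02
  after D3: wrote 4B at 0x00 = 02247a08
  after D4: wrote 3B at 0x02 = d194ba
  after D5: wrote 8B at 0x0b = 94ba9e99f3627c5f
query mem[0x1a]=0xc3, mem[0x08]=0x62, mem[0x18]=0xba, mem[0x00]=0x02, mem[0x0c]=0xba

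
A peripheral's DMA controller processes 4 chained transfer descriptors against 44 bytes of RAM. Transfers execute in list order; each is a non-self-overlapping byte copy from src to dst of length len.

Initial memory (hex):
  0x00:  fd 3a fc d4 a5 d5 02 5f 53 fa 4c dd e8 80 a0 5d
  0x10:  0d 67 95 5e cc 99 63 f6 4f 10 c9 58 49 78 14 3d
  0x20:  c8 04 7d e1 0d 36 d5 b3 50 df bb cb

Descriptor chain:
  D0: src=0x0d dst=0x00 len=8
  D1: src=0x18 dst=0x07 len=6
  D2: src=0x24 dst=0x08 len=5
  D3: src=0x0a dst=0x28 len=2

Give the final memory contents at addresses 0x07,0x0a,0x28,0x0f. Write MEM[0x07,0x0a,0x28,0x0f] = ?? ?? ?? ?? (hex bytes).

MEM[0x07,0x0a,0x28,0x0f] = 4f d5 d5 5d

#0 dst[0x00+8] := {0x80,0xa0,0x5d,0x0d,0x67,0x95,0x5e,0xcc}
#1 dst[0x07+6] := {0x4f,0x10,0xc9,0x58,0x49,0x78}
#2 dst[0x08+5] := {0x0d,0x36,0xd5,0xb3,0x50}
#3 dst[0x28+2] := {0xd5,0xb3}
query mem[0x07]=0x4f, mem[0x0a]=0xd5, mem[0x28]=0xd5, mem[0x0f]=0x5d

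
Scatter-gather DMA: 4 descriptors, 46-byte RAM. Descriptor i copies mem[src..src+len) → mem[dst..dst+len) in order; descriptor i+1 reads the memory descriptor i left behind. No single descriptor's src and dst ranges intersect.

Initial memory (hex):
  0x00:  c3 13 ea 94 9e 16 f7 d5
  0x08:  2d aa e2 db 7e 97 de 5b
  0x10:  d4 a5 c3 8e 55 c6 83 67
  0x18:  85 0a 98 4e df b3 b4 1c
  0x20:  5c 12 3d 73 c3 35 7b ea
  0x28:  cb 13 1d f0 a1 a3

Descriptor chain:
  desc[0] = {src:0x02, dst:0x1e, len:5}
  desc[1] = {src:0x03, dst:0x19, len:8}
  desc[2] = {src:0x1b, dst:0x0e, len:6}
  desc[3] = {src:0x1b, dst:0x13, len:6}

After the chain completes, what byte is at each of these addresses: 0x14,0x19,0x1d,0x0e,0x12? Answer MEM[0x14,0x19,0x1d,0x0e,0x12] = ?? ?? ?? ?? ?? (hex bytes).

MEM[0x14,0x19,0x1d,0x0e,0x12] = f7 94 d5 16 aa

D0: mem[0x1e..0x22] <- [ea 94 9e 16 f7]
D1: mem[0x19..0x20] <- [94 9e 16 f7 d5 2d aa e2]
D2: mem[0x0e..0x13] <- [16 f7 d5 2d aa e2]
D3: mem[0x13..0x18] <- [16 f7 d5 2d aa e2]
query mem[0x14]=0xf7, mem[0x19]=0x94, mem[0x1d]=0xd5, mem[0x0e]=0x16, mem[0x12]=0xaa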